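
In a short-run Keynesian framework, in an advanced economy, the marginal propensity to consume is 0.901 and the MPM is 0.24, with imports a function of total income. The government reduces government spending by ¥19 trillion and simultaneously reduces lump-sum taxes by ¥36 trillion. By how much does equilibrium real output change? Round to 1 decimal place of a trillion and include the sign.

Expenditure multiplier = 1/(1 − c + m) = 1/(1 − 0.901 + 0.24) = 1/0.339 ≈ 2.95.
ΔG contributes k·ΔG = (−¥19 trillion) / 0.339 ≈ −¥56 trillion.
ΔT of −¥36 trillion changes first-round spending by −c·ΔT = +¥32.436 trillion, contributing k·(−c·ΔT) = (+¥32.436 trillion) / 0.339 ≈ +¥95.7 trillion.
Net ΔY = k(ΔG − c·ΔT) = (+¥13.436 trillion) / 0.339 ≈ +¥39.6 trillion.

+¥39.6 trillion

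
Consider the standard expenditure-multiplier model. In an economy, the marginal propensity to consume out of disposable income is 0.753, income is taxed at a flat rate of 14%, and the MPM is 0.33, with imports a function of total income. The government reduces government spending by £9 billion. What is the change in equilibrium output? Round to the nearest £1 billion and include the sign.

−£13 billion

Spending multiplier = 1/(1 − c(1−t) + m) = 1/(1 − 0.753×0.86 + 0.33) = 1/0.68242 ≈ 1.465.
ΔY = k × ΔG = (−£9 billion) / 0.68242 ≈ −£13 billion.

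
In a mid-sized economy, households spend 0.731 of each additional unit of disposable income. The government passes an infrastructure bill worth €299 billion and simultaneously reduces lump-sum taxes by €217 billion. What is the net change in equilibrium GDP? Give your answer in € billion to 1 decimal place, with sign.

Expenditure multiplier = 1/(1 − MPC) = 1/(1 − 0.731) = 1/0.269 ≈ 3.717.
ΔG contributes k·ΔG = (+€299 billion) / 0.269 ≈ +€1,111.5 billion.
ΔT of −€217 billion changes first-round spending by −c·ΔT = +€158.627 billion, contributing k·(−c·ΔT) = (+€158.627 billion) / 0.269 ≈ +€589.7 billion.
Net ΔY = k(ΔG − c·ΔT) = (+€457.627 billion) / 0.269 ≈ +€1,701.2 billion.

+€1,701.2 billion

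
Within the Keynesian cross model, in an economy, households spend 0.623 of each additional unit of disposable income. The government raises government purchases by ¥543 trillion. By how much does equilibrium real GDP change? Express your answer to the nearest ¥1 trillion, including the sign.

Spending multiplier = 1/(1 − MPC) = 1/(1 − 0.623) = 1/0.377 ≈ 2.653.
ΔY = k × ΔG = (+¥543 trillion) / 0.377 ≈ +¥1,440 trillion.

+¥1,440 trillion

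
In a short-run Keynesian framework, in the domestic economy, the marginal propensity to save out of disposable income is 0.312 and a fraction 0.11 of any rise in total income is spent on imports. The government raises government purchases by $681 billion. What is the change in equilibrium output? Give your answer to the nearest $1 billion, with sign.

MPC = 1 − MPS = 1 − 0.312 = 0.688.
Government-spending multiplier = 1/(1 − c + m) = 1/(1 − 0.688 + 0.11) = 1/0.422 ≈ 2.37.
ΔY = k × ΔG = (+$681 billion) / 0.422 ≈ +$1,614 billion.

+$1,614 billion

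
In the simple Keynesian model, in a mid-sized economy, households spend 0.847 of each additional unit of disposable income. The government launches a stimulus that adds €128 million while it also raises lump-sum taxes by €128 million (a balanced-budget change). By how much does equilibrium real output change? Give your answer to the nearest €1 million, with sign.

+€128 million

Expenditure multiplier = 1/(1 − MPC) = 1/(1 − 0.847) = 1/0.153 ≈ 6.536.
ΔG contributes k·ΔG = (+€128 million) / 0.153 ≈ +€836.6 million.
ΔT of +€128 million changes first-round spending by −c·ΔT = −€108.416 million, contributing k·(−c·ΔT) = (−€108.416 million) / 0.153 ≈ −€708.6 million.
With ΔG = ΔT and no other leakages, the balanced-budget multiplier is 1, so ΔY = ΔG = +€128 million.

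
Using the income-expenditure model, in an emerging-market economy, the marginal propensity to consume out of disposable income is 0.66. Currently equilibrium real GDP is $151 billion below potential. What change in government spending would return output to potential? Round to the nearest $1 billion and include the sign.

Spending multiplier = 1/(1 − MPC) = 1/(1 − 0.66) = 1/0.34 ≈ 2.941.
Need ΔY = +$151 billion, so ΔG = ΔY/k = (+$151 billion) × 0.34 ≈ +$51 billion.
The government should increase government spending by $51 billion.

+$51 billion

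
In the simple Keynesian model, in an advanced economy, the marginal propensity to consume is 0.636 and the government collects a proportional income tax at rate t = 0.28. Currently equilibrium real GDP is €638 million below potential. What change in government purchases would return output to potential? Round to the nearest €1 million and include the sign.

Spending multiplier = 1/(1 − c(1−t)) = 1/(1 − 0.636×0.72) = 1/0.54208 ≈ 1.845.
Need ΔY = +€638 million, so ΔG = ΔY/k = (+€638 million) × 0.54208 ≈ +€346 million.
The government should increase government purchases by €346 million.

+€346 million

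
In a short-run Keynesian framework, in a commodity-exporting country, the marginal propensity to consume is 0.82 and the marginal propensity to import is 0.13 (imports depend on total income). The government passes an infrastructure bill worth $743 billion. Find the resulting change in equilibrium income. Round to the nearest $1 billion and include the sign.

Spending multiplier = 1/(1 − c + m) = 1/(1 − 0.82 + 0.13) = 1/0.31 ≈ 3.226.
ΔY = k × ΔG = (+$743 billion) / 0.31 ≈ +$2,397 billion.

+$2,397 billion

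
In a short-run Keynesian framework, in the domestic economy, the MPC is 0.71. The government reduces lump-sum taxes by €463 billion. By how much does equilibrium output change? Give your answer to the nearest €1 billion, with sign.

+€1,134 billion

A lump-sum tax change of −€463 billion shifts disposable income by +€463 billion; first-round consumption changes by −c × ΔT = −0.71 × (−€463 billion) = +€328.73 billion.
Expenditure multiplier = 1/(1 − MPC) = 1/(1 − 0.71) = 1/0.29 ≈ 3.448.
The tax multiplier is −c × k ≈ −2.448, so ΔY = k × (−c·ΔT) = (+€328.73 billion) / 0.29 ≈ +€1,134 billion.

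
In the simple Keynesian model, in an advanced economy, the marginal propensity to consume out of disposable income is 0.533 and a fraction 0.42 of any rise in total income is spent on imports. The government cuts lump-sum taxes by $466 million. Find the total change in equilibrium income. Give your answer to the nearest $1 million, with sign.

+$280 million

A lump-sum tax change of −$466 million shifts disposable income by +$466 million; first-round consumption changes by −c × ΔT = −0.533 × (−$466 million) = +$248.378 million.
Expenditure multiplier = 1/(1 − c + m) = 1/(1 − 0.533 + 0.42) = 1/0.887 ≈ 1.127.
The tax multiplier is −c × k ≈ −0.601, so ΔY = k × (−c·ΔT) = (+$248.378 million) / 0.887 ≈ +$280 million.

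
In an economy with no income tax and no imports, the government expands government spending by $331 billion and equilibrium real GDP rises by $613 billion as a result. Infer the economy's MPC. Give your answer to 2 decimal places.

0.46

Implied spending multiplier k = ΔY/ΔG = 613/331 ≈ 1.852.
Since k = 1/(1 − MPC), MPC = 1 − 1/k = 1 − ΔG/ΔY = 1 − 331/613 ≈ 0.46.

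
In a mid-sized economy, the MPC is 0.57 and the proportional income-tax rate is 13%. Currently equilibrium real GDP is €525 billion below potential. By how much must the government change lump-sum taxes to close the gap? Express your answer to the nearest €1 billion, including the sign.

Spending multiplier = 1/(1 − c(1−t)) = 1/(1 − 0.57×0.87) = 1/0.5041 ≈ 1.984.
Tax multiplier = −c·k = −0.57/0.5041 ≈ −1.131. Need ΔY = +€525 billion, so ΔT = ΔY/(−c·k) = −(+€525 billion) × 0.5041 / 0.57 ≈ −€464 billion.
The government should cut lump-sum taxes by €464 billion.

−€464 billion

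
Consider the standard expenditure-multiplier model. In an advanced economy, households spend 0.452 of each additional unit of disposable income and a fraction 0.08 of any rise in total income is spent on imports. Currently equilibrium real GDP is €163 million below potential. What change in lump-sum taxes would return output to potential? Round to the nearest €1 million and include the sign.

Spending multiplier = 1/(1 − c + m) = 1/(1 − 0.452 + 0.08) = 1/0.628 ≈ 1.592.
Tax multiplier = −c·k = −0.452/0.628 ≈ −0.72. Need ΔY = +€163 million, so ΔT = ΔY/(−c·k) = −(+€163 million) × 0.628 / 0.452 ≈ −€226 million.
The government should cut lump-sum taxes by €226 million.

−€226 million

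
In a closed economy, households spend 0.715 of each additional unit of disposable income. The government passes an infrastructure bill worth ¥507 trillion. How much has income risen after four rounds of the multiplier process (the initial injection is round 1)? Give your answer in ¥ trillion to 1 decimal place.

Round 1 adds ΔG = ¥507 trillion; each later round is MPC = 0.715 times the previous.
After 4 rounds: 507 + 362.505 + 259.191075 + 185.321618625 = ΔG·(1 − c^4)/(1 − c) = 507 × (1 − 0.261351000625)/0.285 ≈ ¥1,314 trillion.

¥1,314.0 trillion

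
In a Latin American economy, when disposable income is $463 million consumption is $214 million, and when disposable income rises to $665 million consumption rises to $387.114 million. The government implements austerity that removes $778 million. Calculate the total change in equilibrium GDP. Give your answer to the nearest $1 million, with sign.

MPC = ΔC/ΔYd = (387.114 − 214)/(665 − 463) = 173.114/202 = 0.857.
Government-spending multiplier = 1/(1 − MPC) = 1/(1 − 0.857) = 1/0.143 ≈ 6.993.
ΔY = k × ΔG = (−$778 million) / 0.143 ≈ −$5,441 million.

−$5,441 million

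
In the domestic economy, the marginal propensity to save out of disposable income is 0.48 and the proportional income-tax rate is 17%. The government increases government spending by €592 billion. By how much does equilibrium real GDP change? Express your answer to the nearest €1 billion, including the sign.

+€1,042 billion

MPC = 1 − MPS = 1 − 0.48 = 0.52.
Government-spending multiplier = 1/(1 − c(1−t)) = 1/(1 − 0.52×0.83) = 1/0.5684 ≈ 1.759.
ΔY = k × ΔG = (+€592 billion) / 0.5684 ≈ +€1,042 billion.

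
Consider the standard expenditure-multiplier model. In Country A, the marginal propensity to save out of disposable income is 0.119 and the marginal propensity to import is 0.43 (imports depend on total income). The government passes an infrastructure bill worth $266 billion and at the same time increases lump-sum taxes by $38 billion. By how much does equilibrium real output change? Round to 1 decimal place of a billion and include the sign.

+$423.5 billion

MPC = 1 − MPS = 1 − 0.119 = 0.881.
Expenditure multiplier = 1/(1 − c + m) = 1/(1 − 0.881 + 0.43) = 1/0.549 ≈ 1.821.
ΔG contributes k·ΔG = (+$266 billion) / 0.549 ≈ +$484.5 billion.
ΔT of +$38 billion changes first-round spending by −c·ΔT = −$33.478 billion, contributing k·(−c·ΔT) = (−$33.478 billion) / 0.549 ≈ −$61 billion.
Net ΔY = k(ΔG − c·ΔT) = (+$232.522 billion) / 0.549 ≈ +$423.5 billion.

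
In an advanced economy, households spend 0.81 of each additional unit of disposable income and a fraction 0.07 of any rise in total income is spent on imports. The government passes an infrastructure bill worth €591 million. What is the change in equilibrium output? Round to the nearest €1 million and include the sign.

+€2,273 million

Spending multiplier = 1/(1 − c + m) = 1/(1 − 0.81 + 0.07) = 1/0.26 ≈ 3.846.
ΔY = k × ΔG = (+€591 million) / 0.26 ≈ +€2,273 million.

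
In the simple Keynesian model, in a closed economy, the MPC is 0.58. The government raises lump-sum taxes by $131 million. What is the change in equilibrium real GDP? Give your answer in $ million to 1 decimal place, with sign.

−$180.9 million

A lump-sum tax change of +$131 million shifts disposable income by −$131 million; first-round consumption changes by −c × ΔT = −0.58 × (+$131 million) = −$75.98 million.
Expenditure multiplier = 1/(1 − MPC) = 1/(1 − 0.58) = 1/0.42 ≈ 2.381.
The tax multiplier is −c × k ≈ −1.381, so ΔY = k × (−c·ΔT) = (−$75.98 million) / 0.42 ≈ −$180.9 million.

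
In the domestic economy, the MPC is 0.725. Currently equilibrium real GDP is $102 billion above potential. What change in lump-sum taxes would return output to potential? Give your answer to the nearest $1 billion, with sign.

+$39 billion

Spending multiplier = 1/(1 − MPC) = 1/(1 − 0.725) = 1/0.275 ≈ 3.636.
Tax multiplier = −c·k = −0.725/0.275 ≈ −2.636. Need ΔY = −$102 billion, so ΔT = ΔY/(−c·k) = −(−$102 billion) × 0.275 / 0.725 ≈ +$39 billion.
The government should raise lump-sum taxes by $39 billion.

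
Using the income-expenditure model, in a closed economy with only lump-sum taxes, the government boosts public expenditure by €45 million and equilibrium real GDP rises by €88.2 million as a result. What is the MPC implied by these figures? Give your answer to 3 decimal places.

Implied spending multiplier k = ΔY/ΔG = 88.2/45 = 1.96.
Since k = 1/(1 − MPC), MPC = 1 − 1/k = 1 − ΔG/ΔY = 1 − 45/88.2 ≈ 0.490.

0.490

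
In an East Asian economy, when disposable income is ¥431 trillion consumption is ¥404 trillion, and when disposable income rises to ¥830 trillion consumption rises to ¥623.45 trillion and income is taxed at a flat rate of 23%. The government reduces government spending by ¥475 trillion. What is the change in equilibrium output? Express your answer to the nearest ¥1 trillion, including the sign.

−¥824 trillion

MPC = ΔC/ΔYd = (623.45 − 404)/(830 − 431) = 219.45/399 = 0.55.
Expenditure multiplier = 1/(1 − c(1−t)) = 1/(1 − 0.55×0.77) = 1/0.5765 ≈ 1.735.
ΔY = k × ΔG = (−¥475 trillion) / 0.5765 ≈ −¥824 trillion.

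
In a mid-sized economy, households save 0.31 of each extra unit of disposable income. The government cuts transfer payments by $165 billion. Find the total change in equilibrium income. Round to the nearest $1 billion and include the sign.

−$367 billion

MPC = 1 − MPS = 1 − 0.31 = 0.69.
The transfer change shifts disposable income by −$165 billion, so first-round consumption changes by c·ΔTR = 0.69 × (−$165 billion) = −$113.85 billion.
Expenditure multiplier = 1/(1 − MPC) = 1/(1 − 0.69) = 1/0.31 ≈ 3.226.
The transfer multiplier is c × k ≈ 2.226, so ΔY = k × (c·ΔTR) = (−$113.85 billion) / 0.31 ≈ −$367 billion.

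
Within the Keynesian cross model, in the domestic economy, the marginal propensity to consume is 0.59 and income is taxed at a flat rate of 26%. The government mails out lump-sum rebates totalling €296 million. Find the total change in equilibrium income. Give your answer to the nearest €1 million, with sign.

+€310 million

A lump-sum tax change of −€296 million shifts disposable income by +€296 million; first-round consumption changes by −c × ΔT = −0.59 × (−€296 million) = +€174.64 million.
Expenditure multiplier = 1/(1 − c(1−t)) = 1/(1 − 0.59×0.74) = 1/0.5634 ≈ 1.775.
The tax multiplier is −c × k ≈ −1.047, so ΔY = k × (−c·ΔT) = (+€174.64 million) / 0.5634 ≈ +€310 million.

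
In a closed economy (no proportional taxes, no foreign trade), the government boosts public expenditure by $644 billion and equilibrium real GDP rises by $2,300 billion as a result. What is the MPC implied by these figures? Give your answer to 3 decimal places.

Implied spending multiplier k = ΔY/ΔG = 2,300/644 ≈ 3.5714.
Since k = 1/(1 − MPC), MPC = 1 − 1/k = 1 − ΔG/ΔY = 1 − 644/2,300 = 0.720.

0.720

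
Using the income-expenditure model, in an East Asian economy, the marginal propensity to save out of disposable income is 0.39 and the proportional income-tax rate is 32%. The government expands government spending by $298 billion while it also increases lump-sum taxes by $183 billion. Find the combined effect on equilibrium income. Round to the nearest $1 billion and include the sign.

+$318 billion

MPC = 1 − MPS = 1 − 0.39 = 0.61.
Expenditure multiplier = 1/(1 − c(1−t)) = 1/(1 − 0.61×0.68) = 1/0.5852 ≈ 1.709.
ΔG contributes k·ΔG = (+$298 billion) / 0.5852 ≈ +$509.2 billion.
ΔT of +$183 billion changes first-round spending by −c·ΔT = −$111.63 billion, contributing k·(−c·ΔT) = (−$111.63 billion) / 0.5852 ≈ −$190.8 billion.
Net ΔY = k(ΔG − c·ΔT) = (+$186.37 billion) / 0.5852 ≈ +$318 billion.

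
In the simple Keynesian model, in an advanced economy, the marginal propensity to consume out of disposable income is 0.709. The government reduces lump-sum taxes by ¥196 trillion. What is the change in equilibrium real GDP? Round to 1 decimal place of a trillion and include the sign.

+¥477.5 trillion

A lump-sum tax change of −¥196 trillion shifts disposable income by +¥196 trillion; first-round consumption changes by −c × ΔT = −0.709 × (−¥196 trillion) = +¥138.964 trillion.
Expenditure multiplier = 1/(1 − MPC) = 1/(1 − 0.709) = 1/0.291 ≈ 3.436.
The tax multiplier is −c × k ≈ −2.436, so ΔY = k × (−c·ΔT) = (+¥138.964 trillion) / 0.291 ≈ +¥477.5 trillion.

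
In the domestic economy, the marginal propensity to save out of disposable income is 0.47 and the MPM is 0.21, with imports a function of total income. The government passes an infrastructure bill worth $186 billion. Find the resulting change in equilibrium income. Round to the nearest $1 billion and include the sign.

+$274 billion

MPC = 1 − MPS = 1 − 0.47 = 0.53.
Government-spending multiplier = 1/(1 − c + m) = 1/(1 − 0.53 + 0.21) = 1/0.68 ≈ 1.471.
ΔY = k × ΔG = (+$186 billion) / 0.68 ≈ +$274 billion.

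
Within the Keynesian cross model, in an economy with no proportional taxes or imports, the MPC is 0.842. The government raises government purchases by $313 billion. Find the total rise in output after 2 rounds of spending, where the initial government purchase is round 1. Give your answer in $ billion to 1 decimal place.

Round 1 adds ΔG = $313 billion; each later round is MPC = 0.842 times the previous.
After 2 rounds: 313 + 263.546 = ΔG·(1 − c^2)/(1 − c) = 313 × (1 − 0.708964)/0.158 ≈ $576.5 billion.

$576.5 billion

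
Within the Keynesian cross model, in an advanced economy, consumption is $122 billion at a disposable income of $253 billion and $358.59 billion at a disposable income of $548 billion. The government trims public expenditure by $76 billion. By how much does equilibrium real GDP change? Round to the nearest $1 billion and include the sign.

MPC = ΔC/ΔYd = (358.59 − 122)/(548 − 253) = 236.59/295 = 0.802.
Government-spending multiplier = 1/(1 − MPC) = 1/(1 − 0.802) = 1/0.198 ≈ 5.051.
ΔY = k × ΔG = (−$76 billion) / 0.198 ≈ −$384 billion.

−$384 billion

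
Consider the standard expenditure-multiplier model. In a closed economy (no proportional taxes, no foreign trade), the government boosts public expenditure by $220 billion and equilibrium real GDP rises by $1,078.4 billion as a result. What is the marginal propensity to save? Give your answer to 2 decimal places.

0.20

Implied spending multiplier k = ΔY/ΔG = 1,078.4/220 ≈ 4.9018.
Since k = 1/(1 − MPC), MPC = 1 − 1/k = 1 − ΔG/ΔY = 1 − 220/1,078.4 ≈ 0.80.
MPS = 1 − MPC = 0.20.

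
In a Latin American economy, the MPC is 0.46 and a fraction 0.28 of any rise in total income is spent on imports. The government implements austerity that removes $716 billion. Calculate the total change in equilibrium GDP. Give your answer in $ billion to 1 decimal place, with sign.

−$873.2 billion

Spending multiplier = 1/(1 − c + m) = 1/(1 − 0.46 + 0.28) = 1/0.82 ≈ 1.22.
ΔY = k × ΔG = (−$716 billion) / 0.82 ≈ −$873.2 billion.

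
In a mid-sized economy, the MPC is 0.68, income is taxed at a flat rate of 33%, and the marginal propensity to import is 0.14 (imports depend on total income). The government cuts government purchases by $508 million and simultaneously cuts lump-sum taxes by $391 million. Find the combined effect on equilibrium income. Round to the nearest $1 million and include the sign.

Expenditure multiplier = 1/(1 − c(1−t) + m) = 1/(1 − 0.68×0.67 + 0.14) = 1/0.6844 ≈ 1.461.
ΔG contributes k·ΔG = (−$508 million) / 0.6844 ≈ −$742.3 million.
ΔT of −$391 million changes first-round spending by −c·ΔT = +$265.88 million, contributing k·(−c·ΔT) = (+$265.88 million) / 0.6844 ≈ +$388.5 million.
Net ΔY = k(ΔG − c·ΔT) = (−$242.12 million) / 0.6844 ≈ −$354 million.

−$354 million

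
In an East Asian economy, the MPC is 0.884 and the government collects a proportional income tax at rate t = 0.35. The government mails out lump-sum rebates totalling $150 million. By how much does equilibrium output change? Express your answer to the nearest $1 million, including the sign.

+$312 million

A lump-sum tax change of −$150 million shifts disposable income by +$150 million; first-round consumption changes by −c × ΔT = −0.884 × (−$150 million) = +$132.6 million.
Expenditure multiplier = 1/(1 − c(1−t)) = 1/(1 − 0.884×0.65) = 1/0.4254 ≈ 2.351.
The tax multiplier is −c × k ≈ −2.078, so ΔY = k × (−c·ΔT) = (+$132.6 million) / 0.4254 ≈ +$312 million.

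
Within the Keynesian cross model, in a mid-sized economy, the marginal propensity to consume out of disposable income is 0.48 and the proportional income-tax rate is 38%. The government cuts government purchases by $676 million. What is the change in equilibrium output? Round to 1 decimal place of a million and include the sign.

Spending multiplier = 1/(1 − c(1−t)) = 1/(1 − 0.48×0.62) = 1/0.7024 ≈ 1.424.
ΔY = k × ΔG = (−$676 million) / 0.7024 ≈ −$962.4 million.

−$962.4 million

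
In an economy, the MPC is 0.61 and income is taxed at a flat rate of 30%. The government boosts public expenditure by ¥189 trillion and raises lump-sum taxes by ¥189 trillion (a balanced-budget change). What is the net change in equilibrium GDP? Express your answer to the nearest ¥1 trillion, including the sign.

+¥129 trillion

Expenditure multiplier = 1/(1 − c(1−t)) = 1/(1 − 0.61×0.7) = 1/0.573 ≈ 1.745.
ΔG contributes k·ΔG = (+¥189 trillion) / 0.573 ≈ +¥329.8 trillion.
ΔT of +¥189 trillion changes first-round spending by −c·ΔT = −¥115.29 trillion, contributing k·(−c·ΔT) = (−¥115.29 trillion) / 0.573 ≈ −¥201.2 trillion.
Net ΔY = k(ΔG − c·ΔT) = (+¥73.71 trillion) / 0.573 ≈ +¥129 trillion.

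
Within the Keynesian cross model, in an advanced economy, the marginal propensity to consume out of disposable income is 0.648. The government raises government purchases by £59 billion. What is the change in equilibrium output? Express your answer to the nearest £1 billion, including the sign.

+£168 billion

Expenditure multiplier = 1/(1 − MPC) = 1/(1 − 0.648) = 1/0.352 ≈ 2.841.
ΔY = k × ΔG = (+£59 billion) / 0.352 ≈ +£168 billion.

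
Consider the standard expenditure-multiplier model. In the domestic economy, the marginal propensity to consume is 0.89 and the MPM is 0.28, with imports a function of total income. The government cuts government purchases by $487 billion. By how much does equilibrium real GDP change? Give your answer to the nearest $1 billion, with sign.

Government-spending multiplier = 1/(1 − c + m) = 1/(1 − 0.89 + 0.28) = 1/0.39 ≈ 2.564.
ΔY = k × ΔG = (−$487 billion) / 0.39 ≈ −$1,249 billion.

−$1,249 billion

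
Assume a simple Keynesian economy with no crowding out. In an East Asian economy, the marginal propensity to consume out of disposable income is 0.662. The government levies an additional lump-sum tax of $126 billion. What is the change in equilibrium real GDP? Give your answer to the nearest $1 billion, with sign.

−$247 billion

A lump-sum tax change of +$126 billion shifts disposable income by −$126 billion; first-round consumption changes by −c × ΔT = −0.662 × (+$126 billion) = −$83.412 billion.
Expenditure multiplier = 1/(1 − MPC) = 1/(1 − 0.662) = 1/0.338 ≈ 2.959.
The tax multiplier is −c × k ≈ −1.959, so ΔY = k × (−c·ΔT) = (−$83.412 billion) / 0.338 ≈ −$247 billion.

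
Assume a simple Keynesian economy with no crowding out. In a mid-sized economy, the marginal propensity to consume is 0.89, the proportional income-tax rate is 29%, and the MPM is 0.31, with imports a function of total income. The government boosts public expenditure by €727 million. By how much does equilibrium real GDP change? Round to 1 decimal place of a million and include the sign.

Government-spending multiplier = 1/(1 − c(1−t) + m) = 1/(1 − 0.89×0.71 + 0.31) = 1/0.6781 ≈ 1.475.
ΔY = k × ΔG = (+€727 million) / 0.6781 ≈ +€1,072.1 million.

+€1,072.1 million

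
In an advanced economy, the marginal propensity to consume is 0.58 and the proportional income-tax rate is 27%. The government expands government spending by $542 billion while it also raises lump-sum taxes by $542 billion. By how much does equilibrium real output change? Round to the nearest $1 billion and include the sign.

Expenditure multiplier = 1/(1 − c(1−t)) = 1/(1 − 0.58×0.73) = 1/0.5766 ≈ 1.734.
ΔG contributes k·ΔG = (+$542 billion) / 0.5766 ≈ +$940 billion.
ΔT of +$542 billion changes first-round spending by −c·ΔT = −$314.36 billion, contributing k·(−c·ΔT) = (−$314.36 billion) / 0.5766 ≈ −$545.2 billion.
Net ΔY = k(ΔG − c·ΔT) = (+$227.64 billion) / 0.5766 ≈ +$395 billion.

+$395 billion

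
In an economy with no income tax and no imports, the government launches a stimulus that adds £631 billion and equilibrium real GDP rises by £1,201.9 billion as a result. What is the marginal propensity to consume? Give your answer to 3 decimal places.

Implied spending multiplier k = ΔY/ΔG = 1,201.9/631 ≈ 1.9048.
Since k = 1/(1 − MPC), MPC = 1 − 1/k = 1 − ΔG/ΔY = 1 − 631/1,201.9 ≈ 0.475.

0.475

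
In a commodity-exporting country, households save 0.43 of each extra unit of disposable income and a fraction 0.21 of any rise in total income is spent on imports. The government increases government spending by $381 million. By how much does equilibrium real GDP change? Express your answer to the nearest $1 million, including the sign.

MPC = 1 − MPS = 1 − 0.43 = 0.57.
Spending multiplier = 1/(1 − c + m) = 1/(1 − 0.57 + 0.21) = 1/0.64 ≈ 1.563.
ΔY = k × ΔG = (+$381 million) / 0.64 ≈ +$595 million.

+$595 million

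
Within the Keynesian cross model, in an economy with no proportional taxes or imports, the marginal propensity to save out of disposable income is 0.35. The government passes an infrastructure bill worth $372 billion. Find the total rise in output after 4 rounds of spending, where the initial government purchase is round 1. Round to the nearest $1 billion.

MPC = 1 − MPS = 1 − 0.35 = 0.65.
Round 1 adds ΔG = $372 billion; each later round is MPC = 0.65 times the previous.
After 4 rounds: 372 + 241.8 + 157.17 + 102.1605 = ΔG·(1 − c^4)/(1 − c) = 372 × (1 − 0.17850625)/0.35 ≈ $873 billion.

$873 billion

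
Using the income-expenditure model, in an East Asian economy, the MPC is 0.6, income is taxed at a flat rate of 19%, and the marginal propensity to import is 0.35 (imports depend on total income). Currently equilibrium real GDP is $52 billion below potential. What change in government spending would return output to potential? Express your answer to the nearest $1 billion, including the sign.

Spending multiplier = 1/(1 − c(1−t) + m) = 1/(1 − 0.6×0.81 + 0.35) = 1/0.864 ≈ 1.157.
Need ΔY = +$52 billion, so ΔG = ΔY/k = (+$52 billion) × 0.864 ≈ +$45 billion.
The government should increase government spending by $45 billion.

+$45 billion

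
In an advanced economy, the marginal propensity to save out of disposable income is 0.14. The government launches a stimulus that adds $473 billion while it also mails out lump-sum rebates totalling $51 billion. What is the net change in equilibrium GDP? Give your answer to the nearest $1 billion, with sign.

MPC = 1 − MPS = 1 − 0.14 = 0.86.
Expenditure multiplier = 1/(1 − MPC) = 1/(1 − 0.86) = 1/0.14 ≈ 7.143.
ΔG contributes k·ΔG = (+$473 billion) / 0.14 ≈ +$3,378.6 billion.
ΔT of −$51 billion changes first-round spending by −c·ΔT = +$43.86 billion, contributing k·(−c·ΔT) = (+$43.86 billion) / 0.14 ≈ +$313.3 billion.
Net ΔY = k(ΔG − c·ΔT) = (+$516.86 billion) / 0.14 ≈ +$3,692 billion.

+$3,692 billion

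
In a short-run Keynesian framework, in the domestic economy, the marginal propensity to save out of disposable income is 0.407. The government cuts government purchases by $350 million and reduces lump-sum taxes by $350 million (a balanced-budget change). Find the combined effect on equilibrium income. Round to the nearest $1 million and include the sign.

−$350 million

MPC = 1 − MPS = 1 − 0.407 = 0.593.
Expenditure multiplier = 1/(1 − MPC) = 1/(1 − 0.593) = 1/0.407 ≈ 2.457.
ΔG contributes k·ΔG = (−$350 million) / 0.407 ≈ −$860 million.
ΔT of −$350 million changes first-round spending by −c·ΔT = +$207.55 million, contributing k·(−c·ΔT) = (+$207.55 million) / 0.407 ≈ +$510 million.
With ΔG = ΔT and no other leakages, the balanced-budget multiplier is 1, so ΔY = ΔG = −$350 million.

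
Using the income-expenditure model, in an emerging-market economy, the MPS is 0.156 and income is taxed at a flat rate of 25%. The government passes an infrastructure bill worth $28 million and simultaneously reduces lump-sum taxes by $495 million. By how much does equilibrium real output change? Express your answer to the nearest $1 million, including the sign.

+$1,215 million

MPC = 1 − MPS = 1 − 0.156 = 0.844.
Expenditure multiplier = 1/(1 − c(1−t)) = 1/(1 − 0.844×0.75) = 1/0.367 ≈ 2.725.
ΔG contributes k·ΔG = (+$28 million) / 0.367 ≈ +$76.3 million.
ΔT of −$495 million changes first-round spending by −c·ΔT = +$417.78 million, contributing k·(−c·ΔT) = (+$417.78 million) / 0.367 ≈ +$1,138.4 million.
Net ΔY = k(ΔG − c·ΔT) = (+$445.78 million) / 0.367 ≈ +$1,215 million.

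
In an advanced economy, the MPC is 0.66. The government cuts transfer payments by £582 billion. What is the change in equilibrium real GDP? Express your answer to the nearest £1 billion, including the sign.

The transfer change shifts disposable income by −£582 billion, so first-round consumption changes by c·ΔTR = 0.66 × (−£582 billion) = −£384.12 billion.
Expenditure multiplier = 1/(1 − MPC) = 1/(1 − 0.66) = 1/0.34 ≈ 2.941.
The transfer multiplier is c × k ≈ 1.941, so ΔY = k × (c·ΔTR) = (−£384.12 billion) / 0.34 ≈ −£1,130 billion.

−£1,130 billion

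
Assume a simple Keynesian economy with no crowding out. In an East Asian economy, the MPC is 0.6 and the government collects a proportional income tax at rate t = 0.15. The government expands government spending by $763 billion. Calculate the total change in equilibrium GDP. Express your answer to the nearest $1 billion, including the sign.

Government-spending multiplier = 1/(1 − c(1−t)) = 1/(1 − 0.6×0.85) = 1/0.49 ≈ 2.041.
ΔY = k × ΔG = (+$763 billion) / 0.49 ≈ +$1,557 billion.

+$1,557 billion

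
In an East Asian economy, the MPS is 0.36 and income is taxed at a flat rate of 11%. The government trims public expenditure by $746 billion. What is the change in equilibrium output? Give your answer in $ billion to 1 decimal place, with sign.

MPC = 1 − MPS = 1 − 0.36 = 0.64.
Expenditure multiplier = 1/(1 − c(1−t)) = 1/(1 − 0.64×0.89) = 1/0.4304 ≈ 2.323.
ΔY = k × ΔG = (−$746 billion) / 0.4304 ≈ −$1,733.3 billion.

−$1,733.3 billion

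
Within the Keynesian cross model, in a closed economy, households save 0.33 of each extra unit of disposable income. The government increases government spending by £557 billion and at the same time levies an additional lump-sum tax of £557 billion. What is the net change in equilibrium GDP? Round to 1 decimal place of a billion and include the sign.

+£557.0 billion

MPC = 1 − MPS = 1 − 0.33 = 0.67.
Expenditure multiplier = 1/(1 − MPC) = 1/(1 − 0.67) = 1/0.33 ≈ 3.03.
ΔG contributes k·ΔG = (+£557 billion) / 0.33 ≈ +£1,687.9 billion.
ΔT of +£557 billion changes first-round spending by −c·ΔT = −£373.19 billion, contributing k·(−c·ΔT) = (−£373.19 billion) / 0.33 ≈ −£1,130.9 billion.
With ΔG = ΔT and no other leakages, the balanced-budget multiplier is 1, so ΔY = ΔG = +£557 billion.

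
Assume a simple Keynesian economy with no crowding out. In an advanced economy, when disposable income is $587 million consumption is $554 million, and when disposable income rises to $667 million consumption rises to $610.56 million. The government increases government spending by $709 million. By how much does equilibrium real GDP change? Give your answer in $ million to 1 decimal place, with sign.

MPC = ΔC/ΔYd = (610.56 − 554)/(667 − 587) = 56.56/80 = 0.707.
Expenditure multiplier = 1/(1 − MPC) = 1/(1 − 0.707) = 1/0.293 ≈ 3.413.
ΔY = k × ΔG = (+$709 million) / 0.293 ≈ +$2,419.8 million.

+$2,419.8 million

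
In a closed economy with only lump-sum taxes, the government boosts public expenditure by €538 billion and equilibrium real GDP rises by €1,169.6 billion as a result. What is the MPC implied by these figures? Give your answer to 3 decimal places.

0.540

Implied spending multiplier k = ΔY/ΔG = 1,169.6/538 ≈ 2.174.
Since k = 1/(1 − MPC), MPC = 1 − 1/k = 1 − ΔG/ΔY = 1 − 538/1,169.6 ≈ 0.540.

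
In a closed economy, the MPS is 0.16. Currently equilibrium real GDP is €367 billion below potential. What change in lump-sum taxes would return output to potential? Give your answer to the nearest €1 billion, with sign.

−€70 billion

MPC = 1 − MPS = 1 − 0.16 = 0.84.
Spending multiplier = 1/(1 − MPC) = 1/(1 − 0.84) = 1/0.16 = 6.25.
Tax multiplier = −c·k = −0.84/0.16 = −5.25. Need ΔY = +€367 billion, so ΔT = ΔY/(−c·k) = −(+€367 billion) × 0.16 / 0.84 ≈ −€70 billion.
The government should cut lump-sum taxes by €70 billion.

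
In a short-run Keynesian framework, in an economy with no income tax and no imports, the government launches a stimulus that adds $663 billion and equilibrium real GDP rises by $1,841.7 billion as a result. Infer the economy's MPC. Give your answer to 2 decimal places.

0.64

Implied spending multiplier k = ΔY/ΔG = 1,841.7/663 ≈ 2.7778.
Since k = 1/(1 − MPC), MPC = 1 − 1/k = 1 − ΔG/ΔY = 1 − 663/1,841.7 ≈ 0.64.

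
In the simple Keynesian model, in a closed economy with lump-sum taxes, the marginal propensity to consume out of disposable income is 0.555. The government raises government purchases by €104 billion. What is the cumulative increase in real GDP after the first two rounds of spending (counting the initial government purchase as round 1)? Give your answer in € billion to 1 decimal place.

Round 1 adds ΔG = €104 billion; each later round is MPC = 0.555 times the previous.
After 2 rounds: 104 + 57.72 = ΔG·(1 − c^2)/(1 − c) = 104 × (1 − 0.308025)/0.445 ≈ €161.7 billion.

€161.7 billion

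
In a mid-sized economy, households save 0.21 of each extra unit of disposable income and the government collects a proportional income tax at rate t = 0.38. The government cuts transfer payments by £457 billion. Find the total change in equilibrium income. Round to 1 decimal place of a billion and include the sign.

−£707.6 billion

MPC = 1 − MPS = 1 − 0.21 = 0.79.
The transfer change shifts disposable income by −£457 billion, so first-round consumption changes by c·ΔTR = 0.79 × (−£457 billion) = −£361.03 billion.
Expenditure multiplier = 1/(1 − c(1−t)) = 1/(1 − 0.79×0.62) = 1/0.5102 ≈ 1.96.
The transfer multiplier is c × k ≈ 1.548, so ΔY = k × (c·ΔTR) = (−£361.03 billion) / 0.5102 ≈ −£707.6 billion.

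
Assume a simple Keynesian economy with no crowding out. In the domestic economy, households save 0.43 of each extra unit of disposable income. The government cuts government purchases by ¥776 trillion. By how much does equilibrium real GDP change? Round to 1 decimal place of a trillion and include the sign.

MPC = 1 − MPS = 1 − 0.43 = 0.57.
Government-spending multiplier = 1/(1 − MPC) = 1/(1 − 0.57) = 1/0.43 ≈ 2.326.
ΔY = k × ΔG = (−¥776 trillion) / 0.43 ≈ −¥1,804.7 trillion.

−¥1,804.7 trillion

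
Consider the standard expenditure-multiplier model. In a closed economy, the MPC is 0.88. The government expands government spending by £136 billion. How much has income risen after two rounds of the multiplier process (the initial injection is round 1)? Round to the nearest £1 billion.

Round 1 adds ΔG = £136 billion; each later round is MPC = 0.88 times the previous.
After 2 rounds: 136 + 119.68 = ΔG·(1 − c^2)/(1 − c) = 136 × (1 − 0.7744)/0.12 ≈ £256 billion.

£256 billion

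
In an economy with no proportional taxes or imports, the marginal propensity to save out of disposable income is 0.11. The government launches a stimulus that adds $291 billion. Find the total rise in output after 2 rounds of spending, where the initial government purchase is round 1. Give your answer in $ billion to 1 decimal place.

$550.0 billion

MPC = 1 − MPS = 1 − 0.11 = 0.89.
Round 1 adds ΔG = $291 billion; each later round is MPC = 0.89 times the previous.
After 2 rounds: 291 + 258.99 = ΔG·(1 − c^2)/(1 − c) = 291 × (1 − 0.7921)/0.11 ≈ $550 billion.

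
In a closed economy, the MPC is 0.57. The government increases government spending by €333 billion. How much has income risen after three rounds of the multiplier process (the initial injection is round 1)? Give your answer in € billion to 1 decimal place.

Round 1 adds ΔG = €333 billion; each later round is MPC = 0.57 times the previous.
After 3 rounds: 333 + 189.81 + 108.1917 = ΔG·(1 − c^3)/(1 − c) = 333 × (1 − 0.185193)/0.43 ≈ €631 billion.

€631.0 billion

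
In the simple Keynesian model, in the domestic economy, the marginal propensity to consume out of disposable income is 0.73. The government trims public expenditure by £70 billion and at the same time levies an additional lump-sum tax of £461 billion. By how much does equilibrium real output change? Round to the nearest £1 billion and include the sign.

Expenditure multiplier = 1/(1 − MPC) = 1/(1 − 0.73) = 1/0.27 ≈ 3.704.
ΔG contributes k·ΔG = (−£70 billion) / 0.27 ≈ −£259.3 billion.
ΔT of +£461 billion changes first-round spending by −c·ΔT = −£336.53 billion, contributing k·(−c·ΔT) = (−£336.53 billion) / 0.27 ≈ −£1,246.4 billion.
Net ΔY = k(ΔG − c·ΔT) = (−£406.53 billion) / 0.27 ≈ −£1,506 billion.

−£1,506 billion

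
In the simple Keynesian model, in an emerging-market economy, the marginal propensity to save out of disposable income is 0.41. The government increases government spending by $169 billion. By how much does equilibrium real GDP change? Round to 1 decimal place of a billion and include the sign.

MPC = 1 − MPS = 1 − 0.41 = 0.59.
Spending multiplier = 1/(1 − MPC) = 1/(1 − 0.59) = 1/0.41 ≈ 2.439.
ΔY = k × ΔG = (+$169 billion) / 0.41 ≈ +$412.2 billion.

+$412.2 billion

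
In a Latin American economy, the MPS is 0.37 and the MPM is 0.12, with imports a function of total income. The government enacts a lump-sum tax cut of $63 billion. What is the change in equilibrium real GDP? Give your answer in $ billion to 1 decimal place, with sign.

MPC = 1 − MPS = 1 − 0.37 = 0.63.
A lump-sum tax change of −$63 billion shifts disposable income by +$63 billion; first-round consumption changes by −c × ΔT = −0.63 × (−$63 billion) = +$39.69 billion.
Expenditure multiplier = 1/(1 − c + m) = 1/(1 − 0.63 + 0.12) = 1/0.49 ≈ 2.041.
The tax multiplier is −c × k ≈ −1.286, so ΔY = k × (−c·ΔT) = (+$39.69 billion) / 0.49 = +$81 billion.

+$81.0 billion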